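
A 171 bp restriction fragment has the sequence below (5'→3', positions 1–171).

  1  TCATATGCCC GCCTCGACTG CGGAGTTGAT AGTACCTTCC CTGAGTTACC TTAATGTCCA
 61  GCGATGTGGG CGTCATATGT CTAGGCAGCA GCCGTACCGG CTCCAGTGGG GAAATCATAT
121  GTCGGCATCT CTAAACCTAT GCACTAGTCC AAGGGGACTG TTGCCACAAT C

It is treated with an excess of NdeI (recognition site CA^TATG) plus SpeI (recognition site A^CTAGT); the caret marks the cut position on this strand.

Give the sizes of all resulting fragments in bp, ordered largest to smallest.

72, 42, 28, 26, 3 bp

NdeI sites (CATATG) start at positions 2, 74, 116.
NdeI cuts after base 2 of each site, so after positions 3, 75, 117.
The SpeI site (ACTAGT) starts at position 143.
SpeI cuts after the first base of each site, so after position 143.
Combined cut positions: 3, 75, 117, 143.
Linear molecule, 4 cuts → 5 fragments:
  1–3 → 3 bp
  4–75 → 72 bp
  76–117 → 42 bp
  118–143 → 26 bp
  144–171 → 28 bp
Sorted largest to smallest: 72, 42, 28, 26, 3 bp.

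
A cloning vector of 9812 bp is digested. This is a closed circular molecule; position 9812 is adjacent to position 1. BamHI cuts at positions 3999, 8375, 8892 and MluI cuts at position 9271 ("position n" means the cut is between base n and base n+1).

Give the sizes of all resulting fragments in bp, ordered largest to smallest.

4540, 4376, 517, 379 bp

Combined cut positions (sorted): 3999, 8375, 8892, 9271.
Circular molecule, 4 cuts → 4 fragments:
  8375 − 3999 = 4376 bp
  8892 − 8375 = 517 bp
  9271 − 8892 = 379 bp
  wrap: 9812 − 9271 + 3999 = 4540 bp
Sorted largest to smallest: 4540, 4376, 517, 379 bp.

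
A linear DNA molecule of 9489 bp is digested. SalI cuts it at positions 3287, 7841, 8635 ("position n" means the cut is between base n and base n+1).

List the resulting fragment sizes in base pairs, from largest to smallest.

Linear molecule, 3 cuts → 4 fragments:
  3287 − 0 = 3287 bp
  7841 − 3287 = 4554 bp
  8635 − 7841 = 794 bp
  9489 − 8635 = 854 bp
Sorted largest to smallest: 4554, 3287, 854, 794 bp.

4554, 3287, 854, 794 bp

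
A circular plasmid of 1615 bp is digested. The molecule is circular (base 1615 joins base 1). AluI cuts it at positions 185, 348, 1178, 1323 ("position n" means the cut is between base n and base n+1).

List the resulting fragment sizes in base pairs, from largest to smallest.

Circular molecule, 4 cuts → 4 fragments:
  348 − 185 = 163 bp
  1178 − 348 = 830 bp
  1323 − 1178 = 145 bp
  wrap: 1615 − 1323 + 185 = 477 bp
Sorted largest to smallest: 830, 477, 163, 145 bp.

830, 477, 163, 145 bp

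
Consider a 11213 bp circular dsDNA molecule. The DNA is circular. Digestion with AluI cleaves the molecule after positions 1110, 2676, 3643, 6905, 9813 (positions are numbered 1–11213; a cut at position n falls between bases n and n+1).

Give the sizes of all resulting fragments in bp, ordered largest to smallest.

3262, 2908, 2510, 1566, 967 bp

Circular molecule, 5 cuts → 5 fragments:
  2676 − 1110 = 1566 bp
  3643 − 2676 = 967 bp
  6905 − 3643 = 3262 bp
  9813 − 6905 = 2908 bp
  wrap: 11213 − 9813 + 1110 = 2510 bp
Sorted largest to smallest: 3262, 2908, 2510, 1566, 967 bp.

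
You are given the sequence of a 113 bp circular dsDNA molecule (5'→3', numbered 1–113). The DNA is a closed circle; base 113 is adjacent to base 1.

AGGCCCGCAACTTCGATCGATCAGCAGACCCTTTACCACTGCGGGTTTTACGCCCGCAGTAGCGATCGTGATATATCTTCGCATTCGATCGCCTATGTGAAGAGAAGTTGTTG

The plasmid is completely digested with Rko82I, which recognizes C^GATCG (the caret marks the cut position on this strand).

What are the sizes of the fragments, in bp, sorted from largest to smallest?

Rko82I sites (CGATCG) start at positions 14, 63, 86.
Rko82I cuts after the first base of each site, so after positions 14, 63, 86.
Circular molecule, 3 cuts → 3 fragments:
  15–63 → 49 bp
  64–86 → 23 bp
  87–113 then 1–14 → 27 + 14 = 41 bp
Sorted largest to smallest: 49, 41, 23 bp.

49, 41, 23 bp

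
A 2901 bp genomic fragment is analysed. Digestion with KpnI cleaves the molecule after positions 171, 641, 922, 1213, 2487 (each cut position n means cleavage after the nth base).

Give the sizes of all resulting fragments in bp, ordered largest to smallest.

1274, 470, 414, 291, 281, 171 bp

Linear molecule, 5 cuts → 6 fragments:
  171 − 0 = 171 bp
  641 − 171 = 470 bp
  922 − 641 = 281 bp
  1213 − 922 = 291 bp
  2487 − 1213 = 1274 bp
  2901 − 2487 = 414 bp
Sorted largest to smallest: 1274, 470, 414, 291, 281, 171 bp.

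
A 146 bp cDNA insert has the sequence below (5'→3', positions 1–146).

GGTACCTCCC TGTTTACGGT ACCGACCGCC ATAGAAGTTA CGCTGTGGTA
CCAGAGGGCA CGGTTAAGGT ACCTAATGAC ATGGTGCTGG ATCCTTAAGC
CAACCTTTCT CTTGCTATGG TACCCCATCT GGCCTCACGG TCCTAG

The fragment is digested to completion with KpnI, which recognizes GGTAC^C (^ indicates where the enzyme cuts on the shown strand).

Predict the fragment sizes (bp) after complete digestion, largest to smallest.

KpnI sites (GGTACC) start at positions 1, 18, 47, 68, 119.
KpnI cuts after base 5 of each site (before the last base), so after positions 5, 22, 51, 72, 123.
Linear molecule, 5 cuts → 6 fragments:
  1–5 → 5 bp
  6–22 → 17 bp
  23–51 → 29 bp
  52–72 → 21 bp
  73–123 → 51 bp
  124–146 → 23 bp
Sorted largest to smallest: 51, 29, 23, 21, 17, 5 bp.

51, 29, 23, 21, 17, 5 bp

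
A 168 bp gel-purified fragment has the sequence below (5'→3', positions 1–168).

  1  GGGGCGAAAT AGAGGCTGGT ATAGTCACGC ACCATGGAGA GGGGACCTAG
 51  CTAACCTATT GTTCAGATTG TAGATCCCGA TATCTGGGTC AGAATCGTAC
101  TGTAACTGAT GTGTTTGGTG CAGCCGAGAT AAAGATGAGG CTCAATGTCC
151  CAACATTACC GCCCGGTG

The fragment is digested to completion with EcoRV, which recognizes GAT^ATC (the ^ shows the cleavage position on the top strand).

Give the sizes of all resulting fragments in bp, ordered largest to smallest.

The EcoRV site (GATATC) starts at position 79.
EcoRV cuts after base 3 of each site, so after position 81.
Linear molecule, 1 cut → 2 fragments:
  1–81 → 81 bp
  82–168 → 87 bp
Sorted largest to smallest: 87, 81 bp.

87, 81 bp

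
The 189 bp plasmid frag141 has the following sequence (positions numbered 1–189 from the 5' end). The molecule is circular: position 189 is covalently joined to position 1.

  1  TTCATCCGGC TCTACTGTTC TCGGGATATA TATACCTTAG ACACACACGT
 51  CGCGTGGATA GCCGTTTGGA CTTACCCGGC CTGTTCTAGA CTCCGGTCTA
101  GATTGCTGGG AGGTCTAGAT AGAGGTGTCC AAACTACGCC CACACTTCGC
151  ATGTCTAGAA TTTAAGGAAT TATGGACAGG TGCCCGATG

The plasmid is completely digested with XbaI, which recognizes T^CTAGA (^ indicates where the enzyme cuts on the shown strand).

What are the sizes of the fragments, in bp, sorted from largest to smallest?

120, 40, 17, 12 bp

XbaI sites (TCTAGA) start at positions 85, 97, 114, 154.
XbaI cuts after the first base of each site, so after positions 85, 97, 114, 154.
Circular molecule, 4 cuts → 4 fragments:
  86–97 → 12 bp
  98–114 → 17 bp
  115–154 → 40 bp
  155–189 then 1–85 → 35 + 85 = 120 bp
Sorted largest to smallest: 120, 40, 17, 12 bp.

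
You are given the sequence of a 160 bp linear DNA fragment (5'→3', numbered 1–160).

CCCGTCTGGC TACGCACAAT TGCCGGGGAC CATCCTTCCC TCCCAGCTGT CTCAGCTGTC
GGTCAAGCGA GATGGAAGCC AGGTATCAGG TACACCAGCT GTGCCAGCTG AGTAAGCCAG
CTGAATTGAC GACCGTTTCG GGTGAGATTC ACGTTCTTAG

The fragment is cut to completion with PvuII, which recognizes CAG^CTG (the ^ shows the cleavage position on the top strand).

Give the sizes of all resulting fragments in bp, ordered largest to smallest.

PvuII sites (CAGCTG) start at positions 44, 53, 96, 105, 118.
PvuII cuts after base 3 of each site, so after positions 46, 55, 98, 107, 120.
Linear molecule, 5 cuts → 6 fragments:
  1–46 → 46 bp
  47–55 → 9 bp
  56–98 → 43 bp
  99–107 → 9 bp
  108–120 → 13 bp
  121–160 → 40 bp
Sorted largest to smallest: 46, 43, 40, 13, 9, 9 bp.

46, 43, 40, 13, 9, 9 bp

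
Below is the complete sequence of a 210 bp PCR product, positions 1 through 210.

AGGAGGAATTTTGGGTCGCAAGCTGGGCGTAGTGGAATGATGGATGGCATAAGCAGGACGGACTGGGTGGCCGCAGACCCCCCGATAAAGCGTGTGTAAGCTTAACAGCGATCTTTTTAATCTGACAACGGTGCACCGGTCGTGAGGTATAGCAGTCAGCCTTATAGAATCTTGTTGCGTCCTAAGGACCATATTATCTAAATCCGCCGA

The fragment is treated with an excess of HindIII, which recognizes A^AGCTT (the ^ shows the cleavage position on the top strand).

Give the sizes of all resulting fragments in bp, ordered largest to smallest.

The HindIII site (AAGCTT) starts at position 98.
HindIII cuts after the first base of each site, so after position 98.
Linear molecule, 1 cut → 2 fragments:
  1–98 → 98 bp
  99–210 → 112 bp
Sorted largest to smallest: 112, 98 bp.

112, 98 bp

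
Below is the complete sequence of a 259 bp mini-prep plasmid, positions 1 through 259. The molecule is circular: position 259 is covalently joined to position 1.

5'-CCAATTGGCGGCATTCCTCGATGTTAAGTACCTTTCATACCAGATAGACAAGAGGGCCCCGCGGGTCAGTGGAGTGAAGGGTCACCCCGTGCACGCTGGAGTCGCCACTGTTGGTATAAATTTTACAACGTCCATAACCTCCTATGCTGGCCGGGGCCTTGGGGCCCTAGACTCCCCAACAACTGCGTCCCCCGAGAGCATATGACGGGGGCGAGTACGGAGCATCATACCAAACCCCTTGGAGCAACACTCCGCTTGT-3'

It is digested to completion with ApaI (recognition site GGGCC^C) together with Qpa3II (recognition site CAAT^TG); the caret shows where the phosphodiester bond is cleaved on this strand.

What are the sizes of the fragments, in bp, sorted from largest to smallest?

108, 98, 53 bp

ApaI sites (GGGCCC) start at positions 54, 162.
ApaI cuts after base 5 of each site (before the last base), so after positions 58, 166.
The Qpa3II site (CAATTG) starts at position 2.
Qpa3II cuts after base 4 of each site, so after position 5.
Combined cut positions: 5, 58, 166.
Circular molecule, 3 cuts → 3 fragments:
  6–58 → 53 bp
  59–166 → 108 bp
  167–259 then 1–5 → 93 + 5 = 98 bp
Sorted largest to smallest: 108, 98, 53 bp.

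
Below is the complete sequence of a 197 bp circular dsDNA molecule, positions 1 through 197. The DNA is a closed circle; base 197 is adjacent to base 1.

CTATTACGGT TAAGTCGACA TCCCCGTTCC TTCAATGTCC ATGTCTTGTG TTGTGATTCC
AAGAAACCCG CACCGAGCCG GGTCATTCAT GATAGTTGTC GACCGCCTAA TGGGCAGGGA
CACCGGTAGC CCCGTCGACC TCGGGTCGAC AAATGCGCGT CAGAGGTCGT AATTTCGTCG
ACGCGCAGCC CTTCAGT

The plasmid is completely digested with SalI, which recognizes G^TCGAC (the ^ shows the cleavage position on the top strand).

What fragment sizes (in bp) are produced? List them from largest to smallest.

84, 36, 34, 32, 11 bp

SalI sites (GTCGAC) start at positions 14, 98, 134, 145, 177.
SalI cuts after the first base of each site, so after positions 14, 98, 134, 145, 177.
Circular molecule, 5 cuts → 5 fragments:
  15–98 → 84 bp
  99–134 → 36 bp
  135–145 → 11 bp
  146–177 → 32 bp
  178–197 then 1–14 → 20 + 14 = 34 bp
Sorted largest to smallest: 84, 36, 34, 32, 11 bp.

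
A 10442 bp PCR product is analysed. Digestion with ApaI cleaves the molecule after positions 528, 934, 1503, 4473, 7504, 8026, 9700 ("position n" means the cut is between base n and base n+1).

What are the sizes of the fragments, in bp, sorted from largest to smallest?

3031, 2970, 1674, 742, 569, 528, 522, 406 bp

Linear molecule, 7 cuts → 8 fragments:
  528 − 0 = 528 bp
  934 − 528 = 406 bp
  1503 − 934 = 569 bp
  4473 − 1503 = 2970 bp
  7504 − 4473 = 3031 bp
  8026 − 7504 = 522 bp
  9700 − 8026 = 1674 bp
  10442 − 9700 = 742 bp
Sorted largest to smallest: 3031, 2970, 1674, 742, 569, 528, 522, 406 bp.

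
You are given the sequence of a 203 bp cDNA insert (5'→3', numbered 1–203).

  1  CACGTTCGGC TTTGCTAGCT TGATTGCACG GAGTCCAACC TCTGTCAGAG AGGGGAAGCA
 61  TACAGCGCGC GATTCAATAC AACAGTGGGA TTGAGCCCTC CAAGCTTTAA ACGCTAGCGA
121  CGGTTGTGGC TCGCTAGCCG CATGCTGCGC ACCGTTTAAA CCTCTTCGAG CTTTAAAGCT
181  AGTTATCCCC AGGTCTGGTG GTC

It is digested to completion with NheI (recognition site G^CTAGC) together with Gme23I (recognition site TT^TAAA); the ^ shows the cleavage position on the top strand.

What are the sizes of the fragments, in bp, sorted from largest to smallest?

NheI sites (GCTAGC) start at positions 14, 113, 133.
NheI cuts after the first base of each site, so after positions 14, 113, 133.
Gme23I sites (TTTAAA) start at positions 106, 155, 172.
Gme23I cuts after base 2 of each site, so after positions 107, 156, 173.
Combined cut positions: 14, 107, 113, 133, 156, 173.
Linear molecule, 6 cuts → 7 fragments:
  1–14 → 14 bp
  15–107 → 93 bp
  108–113 → 6 bp
  114–133 → 20 bp
  134–156 → 23 bp
  157–173 → 17 bp
  174–203 → 30 bp
Sorted largest to smallest: 93, 30, 23, 20, 17, 14, 6 bp.

93, 30, 23, 20, 17, 14, 6 bp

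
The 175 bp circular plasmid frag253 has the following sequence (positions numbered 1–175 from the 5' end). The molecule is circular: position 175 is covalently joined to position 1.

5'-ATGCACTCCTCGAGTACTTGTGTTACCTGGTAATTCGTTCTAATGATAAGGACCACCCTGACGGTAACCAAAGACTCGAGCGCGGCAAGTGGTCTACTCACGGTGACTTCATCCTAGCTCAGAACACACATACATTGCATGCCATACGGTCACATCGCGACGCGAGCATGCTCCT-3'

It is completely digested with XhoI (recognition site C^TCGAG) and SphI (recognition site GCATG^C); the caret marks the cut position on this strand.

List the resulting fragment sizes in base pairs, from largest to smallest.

XhoI sites (CTCGAG) start at positions 9, 75.
XhoI cuts after the first base of each site, so after positions 9, 75.
SphI sites (GCATGC) start at positions 137, 166.
SphI cuts after base 5 of each site (before the last base), so after positions 141, 170.
Combined cut positions: 9, 75, 141, 170.
Circular molecule, 4 cuts → 4 fragments:
  10–75 → 66 bp
  76–141 → 66 bp
  142–170 → 29 bp
  171–175 then 1–9 → 5 + 9 = 14 bp
Sorted largest to smallest: 66, 66, 29, 14 bp.

66, 66, 29, 14 bp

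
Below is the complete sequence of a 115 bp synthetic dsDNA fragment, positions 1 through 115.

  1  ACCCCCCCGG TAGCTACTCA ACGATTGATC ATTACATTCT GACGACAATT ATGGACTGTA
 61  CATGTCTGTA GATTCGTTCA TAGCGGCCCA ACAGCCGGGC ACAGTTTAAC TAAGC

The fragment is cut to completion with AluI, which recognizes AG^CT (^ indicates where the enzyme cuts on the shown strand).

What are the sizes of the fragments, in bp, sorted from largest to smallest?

102, 13 bp

The AluI site (AGCT) starts at position 12.
AluI cuts after base 2 of each site, so after position 13.
Linear molecule, 1 cut → 2 fragments:
  1–13 → 13 bp
  14–115 → 102 bp
Sorted largest to smallest: 102, 13 bp.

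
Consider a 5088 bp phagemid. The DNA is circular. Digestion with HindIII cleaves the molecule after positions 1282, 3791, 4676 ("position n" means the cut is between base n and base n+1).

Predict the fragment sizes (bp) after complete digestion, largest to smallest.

2509, 1694, 885 bp

Circular molecule, 3 cuts → 3 fragments:
  3791 − 1282 = 2509 bp
  4676 − 3791 = 885 bp
  wrap: 5088 − 4676 + 1282 = 1694 bp
Sorted largest to smallest: 2509, 1694, 885 bp.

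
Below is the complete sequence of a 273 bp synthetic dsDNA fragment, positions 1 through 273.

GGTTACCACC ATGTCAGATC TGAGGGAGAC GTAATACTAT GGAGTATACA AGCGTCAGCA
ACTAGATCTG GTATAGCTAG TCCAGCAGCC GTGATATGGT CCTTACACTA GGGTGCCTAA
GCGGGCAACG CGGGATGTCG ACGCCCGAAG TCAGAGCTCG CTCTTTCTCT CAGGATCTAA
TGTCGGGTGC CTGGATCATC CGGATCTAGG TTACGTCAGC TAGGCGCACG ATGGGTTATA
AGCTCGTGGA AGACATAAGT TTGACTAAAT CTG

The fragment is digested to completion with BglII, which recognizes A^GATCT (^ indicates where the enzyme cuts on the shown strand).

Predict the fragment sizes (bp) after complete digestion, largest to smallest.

BglII sites (AGATCT) start at positions 16, 64.
BglII cuts after the first base of each site, so after positions 16, 64.
Linear molecule, 2 cuts → 3 fragments:
  1–16 → 16 bp
  17–64 → 48 bp
  65–273 → 209 bp
Sorted largest to smallest: 209, 48, 16 bp.

209, 48, 16 bp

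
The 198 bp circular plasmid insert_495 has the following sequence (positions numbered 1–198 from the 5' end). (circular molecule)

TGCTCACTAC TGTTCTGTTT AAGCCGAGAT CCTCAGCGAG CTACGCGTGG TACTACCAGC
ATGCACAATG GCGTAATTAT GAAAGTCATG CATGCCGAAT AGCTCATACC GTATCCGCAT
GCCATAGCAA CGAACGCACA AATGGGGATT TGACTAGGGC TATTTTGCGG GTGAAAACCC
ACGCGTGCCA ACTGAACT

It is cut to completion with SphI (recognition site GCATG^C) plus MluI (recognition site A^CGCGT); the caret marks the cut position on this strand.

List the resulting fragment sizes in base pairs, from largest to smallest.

60, 60, 31, 27, 20 bp

SphI sites (GCATGC) start at positions 59, 90, 117.
SphI cuts after base 5 of each site (before the last base), so after positions 63, 94, 121.
MluI sites (ACGCGT) start at positions 43, 181.
MluI cuts after the first base of each site, so after positions 43, 181.
Combined cut positions: 43, 63, 94, 121, 181.
Circular molecule, 5 cuts → 5 fragments:
  44–63 → 20 bp
  64–94 → 31 bp
  95–121 → 27 bp
  122–181 → 60 bp
  182–198 then 1–43 → 17 + 43 = 60 bp
Sorted largest to smallest: 60, 60, 31, 27, 20 bp.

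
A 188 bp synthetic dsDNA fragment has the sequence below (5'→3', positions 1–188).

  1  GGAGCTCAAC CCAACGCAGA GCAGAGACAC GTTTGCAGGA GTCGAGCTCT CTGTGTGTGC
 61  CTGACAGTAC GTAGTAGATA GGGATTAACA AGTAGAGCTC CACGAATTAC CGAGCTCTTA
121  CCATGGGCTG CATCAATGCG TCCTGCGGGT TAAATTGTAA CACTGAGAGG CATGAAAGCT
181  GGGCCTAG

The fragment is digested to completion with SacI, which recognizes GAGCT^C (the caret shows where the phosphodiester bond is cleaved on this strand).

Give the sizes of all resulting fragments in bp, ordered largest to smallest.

SacI sites (GAGCTC) start at positions 2, 44, 95, 112.
SacI cuts after base 5 of each site (before the last base), so after positions 6, 48, 99, 116.
Linear molecule, 4 cuts → 5 fragments:
  1–6 → 6 bp
  7–48 → 42 bp
  49–99 → 51 bp
  100–116 → 17 bp
  117–188 → 72 bp
Sorted largest to smallest: 72, 51, 42, 17, 6 bp.

72, 51, 42, 17, 6 bp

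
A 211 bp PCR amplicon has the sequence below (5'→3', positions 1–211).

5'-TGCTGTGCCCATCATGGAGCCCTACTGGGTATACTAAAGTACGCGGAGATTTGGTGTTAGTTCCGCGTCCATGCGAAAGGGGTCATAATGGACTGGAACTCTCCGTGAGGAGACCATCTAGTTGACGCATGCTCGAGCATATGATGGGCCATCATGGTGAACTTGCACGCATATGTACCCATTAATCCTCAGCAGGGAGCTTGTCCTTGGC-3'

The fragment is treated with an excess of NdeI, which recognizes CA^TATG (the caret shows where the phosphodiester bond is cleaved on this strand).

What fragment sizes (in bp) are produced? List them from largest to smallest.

NdeI sites (CATATG) start at positions 138, 170.
NdeI cuts after base 2 of each site, so after positions 139, 171.
Linear molecule, 2 cuts → 3 fragments:
  1–139 → 139 bp
  140–171 → 32 bp
  172–211 → 40 bp
Sorted largest to smallest: 139, 40, 32 bp.

139, 40, 32 bp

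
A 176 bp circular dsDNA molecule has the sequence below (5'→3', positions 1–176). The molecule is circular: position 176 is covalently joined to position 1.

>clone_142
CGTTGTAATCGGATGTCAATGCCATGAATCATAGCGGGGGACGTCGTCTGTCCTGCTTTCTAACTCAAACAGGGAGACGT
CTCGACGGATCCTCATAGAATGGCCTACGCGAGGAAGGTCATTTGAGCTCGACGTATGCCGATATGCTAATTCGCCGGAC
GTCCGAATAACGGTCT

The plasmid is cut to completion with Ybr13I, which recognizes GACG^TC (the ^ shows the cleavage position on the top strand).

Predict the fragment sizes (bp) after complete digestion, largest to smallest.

82, 58, 36 bp

Ybr13I sites (GACGTC) start at positions 40, 76, 158.
Ybr13I cuts after base 4 of each site, so after positions 43, 79, 161.
Circular molecule, 3 cuts → 3 fragments:
  44–79 → 36 bp
  80–161 → 82 bp
  162–176 then 1–43 → 15 + 43 = 58 bp
Sorted largest to smallest: 82, 58, 36 bp.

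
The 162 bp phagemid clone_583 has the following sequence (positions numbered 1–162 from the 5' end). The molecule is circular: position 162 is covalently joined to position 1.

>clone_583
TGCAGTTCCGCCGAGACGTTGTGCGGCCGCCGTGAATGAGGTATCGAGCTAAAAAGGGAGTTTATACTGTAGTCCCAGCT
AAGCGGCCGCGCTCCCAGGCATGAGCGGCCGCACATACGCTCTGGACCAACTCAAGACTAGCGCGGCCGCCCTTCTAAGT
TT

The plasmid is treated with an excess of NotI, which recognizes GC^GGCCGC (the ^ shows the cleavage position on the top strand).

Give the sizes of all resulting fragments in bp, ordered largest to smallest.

60, 42, 38, 22 bp

NotI sites (GCGGCCGC) start at positions 23, 83, 105, 143.
NotI cuts after base 2 of each site, so after positions 24, 84, 106, 144.
Circular molecule, 4 cuts → 4 fragments:
  25–84 → 60 bp
  85–106 → 22 bp
  107–144 → 38 bp
  145–162 then 1–24 → 18 + 24 = 42 bp
Sorted largest to smallest: 60, 42, 38, 22 bp.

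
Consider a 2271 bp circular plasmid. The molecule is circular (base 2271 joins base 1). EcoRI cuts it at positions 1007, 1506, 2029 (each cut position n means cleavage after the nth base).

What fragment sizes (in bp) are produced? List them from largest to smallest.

1249, 523, 499 bp

Circular molecule, 3 cuts → 3 fragments:
  1506 − 1007 = 499 bp
  2029 − 1506 = 523 bp
  wrap: 2271 − 2029 + 1007 = 1249 bp
Sorted largest to smallest: 1249, 523, 499 bp.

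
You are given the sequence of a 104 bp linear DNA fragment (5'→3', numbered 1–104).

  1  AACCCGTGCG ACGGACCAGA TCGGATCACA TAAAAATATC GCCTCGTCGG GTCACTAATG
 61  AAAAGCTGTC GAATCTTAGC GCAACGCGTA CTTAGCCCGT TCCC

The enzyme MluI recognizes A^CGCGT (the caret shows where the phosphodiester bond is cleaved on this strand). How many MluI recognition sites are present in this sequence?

1

ACGCGT occurs starting at position 84.
MluI cuts at 1 site.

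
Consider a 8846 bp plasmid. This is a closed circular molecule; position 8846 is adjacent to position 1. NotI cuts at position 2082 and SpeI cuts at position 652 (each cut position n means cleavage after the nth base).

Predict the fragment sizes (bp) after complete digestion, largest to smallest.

Combined cut positions (sorted): 652, 2082.
Circular molecule, 2 cuts → 2 fragments:
  2082 − 652 = 1430 bp
  wrap: 8846 − 2082 + 652 = 7416 bp
Sorted largest to smallest: 7416, 1430 bp.

7416, 1430 bp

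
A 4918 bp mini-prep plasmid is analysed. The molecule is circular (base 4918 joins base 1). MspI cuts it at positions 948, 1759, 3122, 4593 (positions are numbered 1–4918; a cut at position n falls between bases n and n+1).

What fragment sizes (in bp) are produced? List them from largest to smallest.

Circular molecule, 4 cuts → 4 fragments:
  1759 − 948 = 811 bp
  3122 − 1759 = 1363 bp
  4593 − 3122 = 1471 bp
  wrap: 4918 − 4593 + 948 = 1273 bp
Sorted largest to smallest: 1471, 1363, 1273, 811 bp.

1471, 1363, 1273, 811 bp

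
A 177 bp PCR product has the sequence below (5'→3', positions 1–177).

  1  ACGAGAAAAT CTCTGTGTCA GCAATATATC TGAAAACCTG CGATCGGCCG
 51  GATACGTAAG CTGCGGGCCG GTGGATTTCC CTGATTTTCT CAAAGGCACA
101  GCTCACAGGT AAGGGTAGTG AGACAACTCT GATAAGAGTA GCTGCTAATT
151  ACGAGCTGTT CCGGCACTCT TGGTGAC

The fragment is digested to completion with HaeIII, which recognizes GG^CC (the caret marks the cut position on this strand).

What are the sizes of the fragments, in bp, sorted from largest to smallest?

110, 47, 20 bp

HaeIII sites (GGCC) start at positions 46, 66.
HaeIII cuts after base 2 of each site, so after positions 47, 67.
Linear molecule, 2 cuts → 3 fragments:
  1–47 → 47 bp
  48–67 → 20 bp
  68–177 → 110 bp
Sorted largest to smallest: 110, 47, 20 bp.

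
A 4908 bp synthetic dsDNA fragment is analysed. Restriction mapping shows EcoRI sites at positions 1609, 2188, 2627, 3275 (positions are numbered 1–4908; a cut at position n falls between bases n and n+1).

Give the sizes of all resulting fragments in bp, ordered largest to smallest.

1633, 1609, 648, 579, 439 bp

Linear molecule, 4 cuts → 5 fragments:
  1609 − 0 = 1609 bp
  2188 − 1609 = 579 bp
  2627 − 2188 = 439 bp
  3275 − 2627 = 648 bp
  4908 − 3275 = 1633 bp
Sorted largest to smallest: 1633, 1609, 648, 579, 439 bp.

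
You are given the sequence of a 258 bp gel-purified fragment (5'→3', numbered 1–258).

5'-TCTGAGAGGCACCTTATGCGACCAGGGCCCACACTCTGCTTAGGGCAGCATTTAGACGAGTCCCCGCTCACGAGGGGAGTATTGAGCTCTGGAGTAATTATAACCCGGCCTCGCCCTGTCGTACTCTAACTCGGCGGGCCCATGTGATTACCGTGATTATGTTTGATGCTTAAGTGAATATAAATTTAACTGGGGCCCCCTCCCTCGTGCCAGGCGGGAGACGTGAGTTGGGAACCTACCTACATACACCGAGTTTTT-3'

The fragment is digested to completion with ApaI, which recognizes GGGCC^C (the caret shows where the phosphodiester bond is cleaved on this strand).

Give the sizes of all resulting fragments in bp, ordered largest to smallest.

ApaI sites (GGGCCC) start at positions 25, 136, 193.
ApaI cuts after base 5 of each site (before the last base), so after positions 29, 140, 197.
Linear molecule, 3 cuts → 4 fragments:
  1–29 → 29 bp
  30–140 → 111 bp
  141–197 → 57 bp
  198–258 → 61 bp
Sorted largest to smallest: 111, 61, 57, 29 bp.

111, 61, 57, 29 bp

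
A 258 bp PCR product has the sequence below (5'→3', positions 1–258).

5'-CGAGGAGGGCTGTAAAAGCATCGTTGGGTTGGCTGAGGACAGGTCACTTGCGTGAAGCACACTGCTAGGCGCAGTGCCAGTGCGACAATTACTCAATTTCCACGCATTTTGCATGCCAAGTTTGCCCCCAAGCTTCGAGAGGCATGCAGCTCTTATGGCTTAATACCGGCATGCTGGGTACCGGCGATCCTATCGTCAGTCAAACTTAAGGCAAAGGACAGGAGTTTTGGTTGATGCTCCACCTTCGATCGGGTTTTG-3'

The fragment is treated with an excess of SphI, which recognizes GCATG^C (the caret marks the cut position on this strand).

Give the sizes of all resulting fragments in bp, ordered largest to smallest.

SphI sites (GCATGC) start at positions 111, 142, 169.
SphI cuts after base 5 of each site (before the last base), so after positions 115, 146, 173.
Linear molecule, 3 cuts → 4 fragments:
  1–115 → 115 bp
  116–146 → 31 bp
  147–173 → 27 bp
  174–258 → 85 bp
Sorted largest to smallest: 115, 85, 31, 27 bp.

115, 85, 31, 27 bp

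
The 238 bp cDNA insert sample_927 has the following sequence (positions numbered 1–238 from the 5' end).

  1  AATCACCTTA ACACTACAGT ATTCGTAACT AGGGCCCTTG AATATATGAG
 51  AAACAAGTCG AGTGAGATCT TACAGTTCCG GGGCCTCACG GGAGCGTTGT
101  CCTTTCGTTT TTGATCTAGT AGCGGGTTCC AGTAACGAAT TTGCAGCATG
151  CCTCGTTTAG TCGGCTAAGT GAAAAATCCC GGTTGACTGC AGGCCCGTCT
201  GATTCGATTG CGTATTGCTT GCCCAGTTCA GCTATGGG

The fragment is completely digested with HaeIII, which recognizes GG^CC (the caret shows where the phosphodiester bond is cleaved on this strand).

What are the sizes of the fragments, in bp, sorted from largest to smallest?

110, 49, 45, 34 bp

HaeIII sites (GGCC) start at positions 33, 82, 192.
HaeIII cuts after base 2 of each site, so after positions 34, 83, 193.
Linear molecule, 3 cuts → 4 fragments:
  1–34 → 34 bp
  35–83 → 49 bp
  84–193 → 110 bp
  194–238 → 45 bp
Sorted largest to smallest: 110, 49, 45, 34 bp.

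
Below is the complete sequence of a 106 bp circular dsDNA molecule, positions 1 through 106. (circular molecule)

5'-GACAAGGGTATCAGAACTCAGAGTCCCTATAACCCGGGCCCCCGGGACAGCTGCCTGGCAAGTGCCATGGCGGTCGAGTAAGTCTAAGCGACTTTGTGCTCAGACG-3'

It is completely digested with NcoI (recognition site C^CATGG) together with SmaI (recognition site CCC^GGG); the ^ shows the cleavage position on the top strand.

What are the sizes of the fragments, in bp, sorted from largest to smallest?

76, 22, 8 bp

The NcoI site (CCATGG) starts at position 65.
NcoI cuts after the first base of each site, so after position 65.
SmaI sites (CCCGGG) start at positions 33, 41.
SmaI cuts after base 3 of each site, so after positions 35, 43.
Combined cut positions: 35, 43, 65.
Circular molecule, 3 cuts → 3 fragments:
  36–43 → 8 bp
  44–65 → 22 bp
  66–106 then 1–35 → 41 + 35 = 76 bp
Sorted largest to smallest: 76, 22, 8 bp.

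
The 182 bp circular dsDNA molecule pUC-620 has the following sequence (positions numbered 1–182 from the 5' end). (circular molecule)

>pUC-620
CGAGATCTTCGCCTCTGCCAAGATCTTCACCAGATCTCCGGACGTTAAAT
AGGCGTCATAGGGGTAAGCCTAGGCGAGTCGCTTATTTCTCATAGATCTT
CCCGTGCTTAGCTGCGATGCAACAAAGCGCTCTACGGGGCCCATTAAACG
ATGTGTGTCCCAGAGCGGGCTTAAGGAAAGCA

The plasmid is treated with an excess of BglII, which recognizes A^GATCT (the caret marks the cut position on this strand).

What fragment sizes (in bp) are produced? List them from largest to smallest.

91, 62, 18, 11 bp

BglII sites (AGATCT) start at positions 3, 21, 32, 94.
BglII cuts after the first base of each site, so after positions 3, 21, 32, 94.
Circular molecule, 4 cuts → 4 fragments:
  4–21 → 18 bp
  22–32 → 11 bp
  33–94 → 62 bp
  95–182 then 1–3 → 88 + 3 = 91 bp
Sorted largest to smallest: 91, 62, 18, 11 bp.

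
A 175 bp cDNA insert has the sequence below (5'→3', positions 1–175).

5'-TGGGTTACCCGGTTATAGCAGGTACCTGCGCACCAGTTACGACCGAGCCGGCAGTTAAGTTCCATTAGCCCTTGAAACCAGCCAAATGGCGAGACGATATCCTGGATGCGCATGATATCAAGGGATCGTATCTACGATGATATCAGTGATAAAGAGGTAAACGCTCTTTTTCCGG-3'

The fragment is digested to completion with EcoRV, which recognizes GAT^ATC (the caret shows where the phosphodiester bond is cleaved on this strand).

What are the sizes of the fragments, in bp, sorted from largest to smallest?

EcoRV sites (GATATC) start at positions 96, 114, 139.
EcoRV cuts after base 3 of each site, so after positions 98, 116, 141.
Linear molecule, 3 cuts → 4 fragments:
  1–98 → 98 bp
  99–116 → 18 bp
  117–141 → 25 bp
  142–175 → 34 bp
Sorted largest to smallest: 98, 34, 25, 18 bp.

98, 34, 25, 18 bp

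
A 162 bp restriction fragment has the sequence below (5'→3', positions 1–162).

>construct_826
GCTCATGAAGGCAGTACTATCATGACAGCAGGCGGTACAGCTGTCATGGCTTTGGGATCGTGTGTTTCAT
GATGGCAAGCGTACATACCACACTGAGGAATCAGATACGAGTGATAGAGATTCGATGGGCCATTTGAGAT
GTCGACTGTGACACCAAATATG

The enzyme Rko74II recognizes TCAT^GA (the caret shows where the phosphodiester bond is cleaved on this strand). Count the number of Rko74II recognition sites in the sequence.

TCATGA occurs starting at positions 3, 20, 67.
Rko74II cuts at 3 sites.

3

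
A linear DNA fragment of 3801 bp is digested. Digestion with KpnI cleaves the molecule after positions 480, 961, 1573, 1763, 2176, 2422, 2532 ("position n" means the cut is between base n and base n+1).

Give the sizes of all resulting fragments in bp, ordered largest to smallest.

Linear molecule, 7 cuts → 8 fragments:
  480 − 0 = 480 bp
  961 − 480 = 481 bp
  1573 − 961 = 612 bp
  1763 − 1573 = 190 bp
  2176 − 1763 = 413 bp
  2422 − 2176 = 246 bp
  2532 − 2422 = 110 bp
  3801 − 2532 = 1269 bp
Sorted largest to smallest: 1269, 612, 481, 480, 413, 246, 190, 110 bp.

1269, 612, 481, 480, 413, 246, 190, 110 bp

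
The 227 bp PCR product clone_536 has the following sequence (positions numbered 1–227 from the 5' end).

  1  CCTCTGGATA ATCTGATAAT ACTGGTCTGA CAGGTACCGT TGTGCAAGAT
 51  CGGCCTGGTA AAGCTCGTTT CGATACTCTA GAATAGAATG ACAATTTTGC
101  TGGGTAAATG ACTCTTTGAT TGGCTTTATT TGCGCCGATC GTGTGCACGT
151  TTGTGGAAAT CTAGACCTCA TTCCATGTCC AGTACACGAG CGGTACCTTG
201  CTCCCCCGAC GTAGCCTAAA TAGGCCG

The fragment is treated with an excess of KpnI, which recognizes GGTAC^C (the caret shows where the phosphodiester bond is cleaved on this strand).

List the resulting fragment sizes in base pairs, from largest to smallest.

KpnI sites (GGTACC) start at positions 33, 192.
KpnI cuts after base 5 of each site (before the last base), so after positions 37, 196.
Linear molecule, 2 cuts → 3 fragments:
  1–37 → 37 bp
  38–196 → 159 bp
  197–227 → 31 bp
Sorted largest to smallest: 159, 37, 31 bp.

159, 37, 31 bp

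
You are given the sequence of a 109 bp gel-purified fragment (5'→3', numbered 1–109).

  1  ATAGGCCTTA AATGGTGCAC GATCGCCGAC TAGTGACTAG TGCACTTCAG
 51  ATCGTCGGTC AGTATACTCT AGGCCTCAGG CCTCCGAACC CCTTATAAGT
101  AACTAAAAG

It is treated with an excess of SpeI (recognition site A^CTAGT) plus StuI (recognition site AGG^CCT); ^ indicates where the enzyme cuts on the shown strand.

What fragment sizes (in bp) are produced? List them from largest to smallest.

SpeI sites (ACTAGT) start at positions 29, 36.
SpeI cuts after the first base of each site, so after positions 29, 36.
StuI sites (AGGCCT) start at positions 3, 71, 78.
StuI cuts after base 3 of each site, so after positions 5, 73, 80.
Combined cut positions: 5, 29, 36, 73, 80.
Linear molecule, 5 cuts → 6 fragments:
  1–5 → 5 bp
  6–29 → 24 bp
  30–36 → 7 bp
  37–73 → 37 bp
  74–80 → 7 bp
  81–109 → 29 bp
Sorted largest to smallest: 37, 29, 24, 7, 7, 5 bp.

37, 29, 24, 7, 7, 5 bp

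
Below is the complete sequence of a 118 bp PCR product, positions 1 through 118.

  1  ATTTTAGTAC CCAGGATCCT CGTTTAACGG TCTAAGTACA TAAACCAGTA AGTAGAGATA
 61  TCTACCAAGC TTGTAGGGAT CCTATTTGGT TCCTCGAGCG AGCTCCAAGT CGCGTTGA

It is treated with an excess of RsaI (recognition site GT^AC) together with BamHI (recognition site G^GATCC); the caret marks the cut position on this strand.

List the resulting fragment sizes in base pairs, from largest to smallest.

RsaI sites (GTAC) start at positions 7, 36.
RsaI cuts after base 2 of each site, so after positions 8, 37.
BamHI sites (GGATCC) start at positions 14, 77.
BamHI cuts after the first base of each site, so after positions 14, 77.
Combined cut positions: 8, 14, 37, 77.
Linear molecule, 4 cuts → 5 fragments:
  1–8 → 8 bp
  9–14 → 6 bp
  15–37 → 23 bp
  38–77 → 40 bp
  78–118 → 41 bp
Sorted largest to smallest: 41, 40, 23, 8, 6 bp.

41, 40, 23, 8, 6 bp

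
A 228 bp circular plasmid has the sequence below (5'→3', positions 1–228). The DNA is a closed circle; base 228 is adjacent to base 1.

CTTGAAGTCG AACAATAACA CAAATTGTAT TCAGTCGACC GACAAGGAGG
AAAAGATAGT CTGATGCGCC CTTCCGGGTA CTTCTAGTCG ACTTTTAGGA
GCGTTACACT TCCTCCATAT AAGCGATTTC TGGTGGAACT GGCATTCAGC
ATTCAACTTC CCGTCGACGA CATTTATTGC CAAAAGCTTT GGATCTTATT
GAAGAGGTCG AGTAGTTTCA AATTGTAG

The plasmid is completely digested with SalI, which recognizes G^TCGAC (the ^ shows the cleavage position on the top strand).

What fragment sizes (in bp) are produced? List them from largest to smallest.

99, 76, 53 bp

SalI sites (GTCGAC) start at positions 34, 87, 163.
SalI cuts after the first base of each site, so after positions 34, 87, 163.
Circular molecule, 3 cuts → 3 fragments:
  35–87 → 53 bp
  88–163 → 76 bp
  164–228 then 1–34 → 65 + 34 = 99 bp
Sorted largest to smallest: 99, 76, 53 bp.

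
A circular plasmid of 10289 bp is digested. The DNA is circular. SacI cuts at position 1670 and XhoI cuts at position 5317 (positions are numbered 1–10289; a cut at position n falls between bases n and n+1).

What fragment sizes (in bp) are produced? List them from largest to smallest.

Combined cut positions (sorted): 1670, 5317.
Circular molecule, 2 cuts → 2 fragments:
  5317 − 1670 = 3647 bp
  wrap: 10289 − 5317 + 1670 = 6642 bp
Sorted largest to smallest: 6642, 3647 bp.

6642, 3647 bp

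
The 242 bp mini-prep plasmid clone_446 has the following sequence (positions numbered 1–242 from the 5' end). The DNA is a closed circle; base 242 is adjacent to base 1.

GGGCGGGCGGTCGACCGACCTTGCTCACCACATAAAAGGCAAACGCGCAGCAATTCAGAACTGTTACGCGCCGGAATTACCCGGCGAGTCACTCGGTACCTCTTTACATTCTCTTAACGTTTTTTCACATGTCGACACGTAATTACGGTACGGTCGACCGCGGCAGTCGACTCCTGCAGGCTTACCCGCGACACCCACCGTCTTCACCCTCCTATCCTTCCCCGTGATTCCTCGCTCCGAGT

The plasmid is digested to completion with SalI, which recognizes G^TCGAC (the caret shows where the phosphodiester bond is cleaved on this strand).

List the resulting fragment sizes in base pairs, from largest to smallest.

121, 86, 22, 13 bp

SalI sites (GTCGAC) start at positions 10, 131, 153, 166.
SalI cuts after the first base of each site, so after positions 10, 131, 153, 166.
Circular molecule, 4 cuts → 4 fragments:
  11–131 → 121 bp
  132–153 → 22 bp
  154–166 → 13 bp
  167–242 then 1–10 → 76 + 10 = 86 bp
Sorted largest to smallest: 121, 86, 22, 13 bp.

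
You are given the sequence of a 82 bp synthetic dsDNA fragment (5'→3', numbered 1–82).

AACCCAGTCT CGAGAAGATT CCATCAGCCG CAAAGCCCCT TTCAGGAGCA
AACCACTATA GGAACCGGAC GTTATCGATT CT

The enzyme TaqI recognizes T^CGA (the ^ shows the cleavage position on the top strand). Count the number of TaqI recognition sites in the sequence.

2

TCGA occurs starting at positions 10, 75.
TaqI cuts at 2 sites.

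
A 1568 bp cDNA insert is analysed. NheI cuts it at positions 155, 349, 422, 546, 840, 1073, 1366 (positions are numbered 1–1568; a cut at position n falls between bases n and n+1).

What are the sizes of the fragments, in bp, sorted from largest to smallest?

294, 293, 233, 202, 194, 155, 124, 73 bp

Linear molecule, 7 cuts → 8 fragments:
  155 − 0 = 155 bp
  349 − 155 = 194 bp
  422 − 349 = 73 bp
  546 − 422 = 124 bp
  840 − 546 = 294 bp
  1073 − 840 = 233 bp
  1366 − 1073 = 293 bp
  1568 − 1366 = 202 bp
Sorted largest to smallest: 294, 293, 233, 202, 194, 155, 124, 73 bp.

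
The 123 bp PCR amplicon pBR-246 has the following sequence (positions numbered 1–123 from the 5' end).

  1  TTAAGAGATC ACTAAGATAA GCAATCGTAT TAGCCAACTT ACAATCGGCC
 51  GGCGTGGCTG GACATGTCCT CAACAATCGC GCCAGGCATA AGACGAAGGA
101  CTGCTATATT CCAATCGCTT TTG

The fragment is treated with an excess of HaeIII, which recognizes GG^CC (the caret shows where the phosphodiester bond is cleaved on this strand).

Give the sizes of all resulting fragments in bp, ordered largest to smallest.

The HaeIII site (GGCC) starts at position 47.
HaeIII cuts after base 2 of each site, so after position 48.
Linear molecule, 1 cut → 2 fragments:
  1–48 → 48 bp
  49–123 → 75 bp
Sorted largest to smallest: 75, 48 bp.

75, 48 bp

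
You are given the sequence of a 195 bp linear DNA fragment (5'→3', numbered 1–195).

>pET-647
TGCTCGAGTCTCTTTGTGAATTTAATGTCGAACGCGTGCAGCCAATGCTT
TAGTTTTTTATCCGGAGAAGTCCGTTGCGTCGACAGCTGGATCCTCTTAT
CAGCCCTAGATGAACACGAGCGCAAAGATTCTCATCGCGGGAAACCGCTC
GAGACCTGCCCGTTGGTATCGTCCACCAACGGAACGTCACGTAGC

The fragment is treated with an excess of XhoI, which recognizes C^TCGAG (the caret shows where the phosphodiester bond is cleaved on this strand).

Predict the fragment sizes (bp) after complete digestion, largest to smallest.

XhoI sites (CTCGAG) start at positions 3, 148.
XhoI cuts after the first base of each site, so after positions 3, 148.
Linear molecule, 2 cuts → 3 fragments:
  1–3 → 3 bp
  4–148 → 145 bp
  149–195 → 47 bp
Sorted largest to smallest: 145, 47, 3 bp.

145, 47, 3 bp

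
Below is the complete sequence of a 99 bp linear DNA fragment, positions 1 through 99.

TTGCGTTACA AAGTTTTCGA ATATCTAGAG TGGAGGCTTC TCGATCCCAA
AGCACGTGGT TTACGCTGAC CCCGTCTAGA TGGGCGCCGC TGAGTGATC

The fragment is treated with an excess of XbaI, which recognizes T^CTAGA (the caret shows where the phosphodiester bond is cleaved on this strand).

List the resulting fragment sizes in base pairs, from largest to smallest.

XbaI sites (TCTAGA) start at positions 24, 75.
XbaI cuts after the first base of each site, so after positions 24, 75.
Linear molecule, 2 cuts → 3 fragments:
  1–24 → 24 bp
  25–75 → 51 bp
  76–99 → 24 bp
Sorted largest to smallest: 51, 24, 24 bp.

51, 24, 24 bp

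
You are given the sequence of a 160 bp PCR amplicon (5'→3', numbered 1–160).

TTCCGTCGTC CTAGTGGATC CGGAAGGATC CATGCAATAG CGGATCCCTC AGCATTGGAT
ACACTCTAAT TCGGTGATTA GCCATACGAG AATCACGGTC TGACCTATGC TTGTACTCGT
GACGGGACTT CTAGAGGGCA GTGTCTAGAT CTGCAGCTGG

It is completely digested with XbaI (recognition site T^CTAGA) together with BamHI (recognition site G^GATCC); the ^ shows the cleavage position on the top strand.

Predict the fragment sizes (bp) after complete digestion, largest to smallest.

XbaI sites (TCTAGA) start at positions 130, 144.
XbaI cuts after the first base of each site, so after positions 130, 144.
BamHI sites (GGATCC) start at positions 16, 26, 42.
BamHI cuts after the first base of each site, so after positions 16, 26, 42.
Combined cut positions: 16, 26, 42, 130, 144.
Linear molecule, 5 cuts → 6 fragments:
  1–16 → 16 bp
  17–26 → 10 bp
  27–42 → 16 bp
  43–130 → 88 bp
  131–144 → 14 bp
  145–160 → 16 bp
Sorted largest to smallest: 88, 16, 16, 16, 14, 10 bp.

88, 16, 16, 16, 14, 10 bp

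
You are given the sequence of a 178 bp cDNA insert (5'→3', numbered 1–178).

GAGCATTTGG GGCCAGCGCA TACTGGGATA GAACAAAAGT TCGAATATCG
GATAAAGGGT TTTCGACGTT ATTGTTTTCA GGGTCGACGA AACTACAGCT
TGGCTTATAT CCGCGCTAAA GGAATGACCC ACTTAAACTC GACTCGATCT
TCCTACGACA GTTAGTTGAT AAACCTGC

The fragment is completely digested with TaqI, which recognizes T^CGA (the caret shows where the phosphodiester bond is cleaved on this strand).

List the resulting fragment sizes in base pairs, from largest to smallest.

TaqI sites (TCGA) start at positions 41, 63, 84, 139, 144.
TaqI cuts after the first base of each site, so after positions 41, 63, 84, 139, 144.
Linear molecule, 5 cuts → 6 fragments:
  1–41 → 41 bp
  42–63 → 22 bp
  64–84 → 21 bp
  85–139 → 55 bp
  140–144 → 5 bp
  145–178 → 34 bp
Sorted largest to smallest: 55, 41, 34, 22, 21, 5 bp.

55, 41, 34, 22, 21, 5 bp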